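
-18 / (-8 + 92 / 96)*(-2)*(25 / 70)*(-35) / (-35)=-2160 / 1183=-1.83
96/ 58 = 48/ 29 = 1.66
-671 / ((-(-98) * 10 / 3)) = -2013 / 980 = -2.05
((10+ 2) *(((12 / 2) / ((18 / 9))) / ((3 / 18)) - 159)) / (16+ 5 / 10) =-102.55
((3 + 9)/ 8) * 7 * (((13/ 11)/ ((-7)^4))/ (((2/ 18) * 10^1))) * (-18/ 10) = -3159/ 377300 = -0.01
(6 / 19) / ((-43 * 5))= -0.00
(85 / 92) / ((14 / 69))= 255 / 56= 4.55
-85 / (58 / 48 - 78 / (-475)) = -969000 / 15647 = -61.93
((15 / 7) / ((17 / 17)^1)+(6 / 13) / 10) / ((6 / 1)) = 166 / 455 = 0.36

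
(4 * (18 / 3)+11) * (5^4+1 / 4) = 87535 / 4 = 21883.75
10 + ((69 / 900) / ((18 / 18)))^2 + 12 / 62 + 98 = 301876399 / 2790000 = 108.20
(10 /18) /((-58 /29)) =-5 /18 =-0.28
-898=-898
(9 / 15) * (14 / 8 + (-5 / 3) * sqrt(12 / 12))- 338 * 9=-60839 / 20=-3041.95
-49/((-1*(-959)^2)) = 1/18769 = 0.00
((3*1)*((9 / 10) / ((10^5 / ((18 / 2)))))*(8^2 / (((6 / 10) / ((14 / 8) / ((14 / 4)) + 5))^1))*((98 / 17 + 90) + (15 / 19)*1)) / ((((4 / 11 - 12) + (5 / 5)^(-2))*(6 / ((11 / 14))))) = -0.17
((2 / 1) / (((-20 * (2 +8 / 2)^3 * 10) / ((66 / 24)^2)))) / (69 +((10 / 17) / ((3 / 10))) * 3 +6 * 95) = -2057 / 3788812800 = -0.00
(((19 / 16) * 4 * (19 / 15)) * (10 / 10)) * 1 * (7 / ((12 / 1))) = 2527 / 720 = 3.51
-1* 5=-5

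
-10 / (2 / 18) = -90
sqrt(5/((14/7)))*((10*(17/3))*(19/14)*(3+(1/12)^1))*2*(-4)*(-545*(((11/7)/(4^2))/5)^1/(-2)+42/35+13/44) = -336097973*sqrt(10)/51744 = -20540.26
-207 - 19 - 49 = -275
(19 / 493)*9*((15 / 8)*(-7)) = -17955 / 3944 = -4.55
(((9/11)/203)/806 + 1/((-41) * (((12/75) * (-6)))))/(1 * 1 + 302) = 22501903/268306686648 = 0.00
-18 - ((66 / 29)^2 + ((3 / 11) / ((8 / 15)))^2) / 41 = -4841811441 / 267020864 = -18.13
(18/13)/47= 18/611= 0.03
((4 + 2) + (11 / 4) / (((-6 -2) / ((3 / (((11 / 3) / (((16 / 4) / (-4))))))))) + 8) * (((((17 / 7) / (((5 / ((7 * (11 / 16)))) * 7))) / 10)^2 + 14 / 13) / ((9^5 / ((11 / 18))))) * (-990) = -2700303636701 / 17118646272000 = -0.16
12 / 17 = 0.71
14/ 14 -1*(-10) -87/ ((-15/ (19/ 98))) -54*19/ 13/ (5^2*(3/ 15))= -4663/ 1274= -3.66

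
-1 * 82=-82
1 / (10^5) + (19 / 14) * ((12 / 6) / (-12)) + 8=16325021 / 2100000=7.77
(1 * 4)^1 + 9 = 13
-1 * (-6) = 6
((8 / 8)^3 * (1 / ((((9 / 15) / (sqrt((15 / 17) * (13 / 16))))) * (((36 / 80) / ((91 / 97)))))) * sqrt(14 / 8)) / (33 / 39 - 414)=-29575 * sqrt(23205) / 478266066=-0.01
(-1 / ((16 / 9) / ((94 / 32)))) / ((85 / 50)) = -2115 / 2176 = -0.97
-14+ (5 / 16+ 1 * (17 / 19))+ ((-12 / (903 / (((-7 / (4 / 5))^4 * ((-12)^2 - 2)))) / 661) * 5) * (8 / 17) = -7662967299 / 146890064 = -52.17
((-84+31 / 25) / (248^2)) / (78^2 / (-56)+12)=14483 / 1040186400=0.00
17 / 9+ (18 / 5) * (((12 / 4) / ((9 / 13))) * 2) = 1489 / 45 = 33.09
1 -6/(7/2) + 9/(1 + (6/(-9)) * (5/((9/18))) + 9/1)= 139/70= 1.99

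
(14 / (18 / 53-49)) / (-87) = 742 / 224373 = 0.00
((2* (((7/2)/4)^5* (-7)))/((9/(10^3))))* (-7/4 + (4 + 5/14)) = -153363875/73728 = -2080.13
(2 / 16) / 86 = 1 / 688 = 0.00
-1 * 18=-18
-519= -519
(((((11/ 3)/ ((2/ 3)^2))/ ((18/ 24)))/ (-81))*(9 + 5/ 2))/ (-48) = 253/ 7776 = 0.03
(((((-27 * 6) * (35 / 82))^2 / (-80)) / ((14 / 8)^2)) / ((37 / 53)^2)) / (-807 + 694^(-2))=44382393764820 / 894465586143539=0.05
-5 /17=-0.29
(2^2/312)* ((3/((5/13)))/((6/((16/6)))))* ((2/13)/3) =4/1755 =0.00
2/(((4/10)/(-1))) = -5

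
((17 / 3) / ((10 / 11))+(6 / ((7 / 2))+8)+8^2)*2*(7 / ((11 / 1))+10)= 654771 / 385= 1700.70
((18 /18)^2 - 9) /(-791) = 8 /791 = 0.01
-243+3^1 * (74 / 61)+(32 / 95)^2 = -131711561 / 550525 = -239.25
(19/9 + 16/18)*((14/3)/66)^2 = 49/3267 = 0.01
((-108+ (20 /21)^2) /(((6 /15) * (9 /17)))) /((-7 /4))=8028760 /27783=288.98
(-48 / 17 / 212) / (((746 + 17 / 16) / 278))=-53376 / 10769653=-0.00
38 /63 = 0.60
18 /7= 2.57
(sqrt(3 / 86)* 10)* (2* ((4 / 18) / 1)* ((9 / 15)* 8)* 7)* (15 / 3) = 1120* sqrt(258) / 129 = 139.46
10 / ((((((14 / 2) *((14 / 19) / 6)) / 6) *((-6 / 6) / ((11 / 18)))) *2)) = -1045 / 49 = -21.33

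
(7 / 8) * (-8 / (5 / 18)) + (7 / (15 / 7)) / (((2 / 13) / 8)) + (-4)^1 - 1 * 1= 419 / 3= 139.67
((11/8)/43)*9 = 99/344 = 0.29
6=6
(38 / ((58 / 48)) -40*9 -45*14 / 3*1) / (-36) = 2603 / 174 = 14.96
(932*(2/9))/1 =1864/9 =207.11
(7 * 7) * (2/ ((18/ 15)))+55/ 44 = 995/ 12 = 82.92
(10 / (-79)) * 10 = -100 / 79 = -1.27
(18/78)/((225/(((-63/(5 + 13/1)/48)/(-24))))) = 7/2246400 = 0.00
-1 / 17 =-0.06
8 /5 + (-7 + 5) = -2 /5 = -0.40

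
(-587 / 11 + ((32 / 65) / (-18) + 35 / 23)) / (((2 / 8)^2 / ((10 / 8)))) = -30707632 / 29601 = -1037.38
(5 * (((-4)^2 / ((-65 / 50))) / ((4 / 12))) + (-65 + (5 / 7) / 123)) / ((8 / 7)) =-349235 / 1599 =-218.41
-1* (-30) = 30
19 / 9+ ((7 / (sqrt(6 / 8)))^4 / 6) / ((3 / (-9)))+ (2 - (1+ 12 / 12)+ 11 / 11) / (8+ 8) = -307015 / 144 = -2132.05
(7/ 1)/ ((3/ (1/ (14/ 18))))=3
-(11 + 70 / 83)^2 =-140.27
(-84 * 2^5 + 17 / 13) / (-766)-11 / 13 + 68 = 703645 / 9958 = 70.66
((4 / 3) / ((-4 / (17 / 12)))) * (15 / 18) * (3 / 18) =-85 / 1296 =-0.07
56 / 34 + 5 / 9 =337 / 153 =2.20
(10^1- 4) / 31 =6 / 31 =0.19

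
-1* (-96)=96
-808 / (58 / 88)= -35552 / 29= -1225.93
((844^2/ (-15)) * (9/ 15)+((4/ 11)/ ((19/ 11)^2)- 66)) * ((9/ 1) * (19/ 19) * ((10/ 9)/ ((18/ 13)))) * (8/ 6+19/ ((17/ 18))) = -215628815636/ 48735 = -4424516.58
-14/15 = -0.93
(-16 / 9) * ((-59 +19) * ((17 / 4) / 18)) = 16.79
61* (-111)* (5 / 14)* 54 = -914085 / 7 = -130583.57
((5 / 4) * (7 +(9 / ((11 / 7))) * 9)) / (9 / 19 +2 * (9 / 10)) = 76475 / 2376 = 32.19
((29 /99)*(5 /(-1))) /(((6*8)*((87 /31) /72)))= -155 /198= -0.78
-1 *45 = -45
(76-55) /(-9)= -7 /3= -2.33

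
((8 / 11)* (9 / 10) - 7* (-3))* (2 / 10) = 1191 / 275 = 4.33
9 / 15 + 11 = 11.60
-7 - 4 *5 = -27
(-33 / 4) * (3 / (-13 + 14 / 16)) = 198 / 97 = 2.04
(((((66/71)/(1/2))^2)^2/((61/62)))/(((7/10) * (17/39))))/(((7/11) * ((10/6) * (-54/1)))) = -897226716672/1291243746653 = -0.69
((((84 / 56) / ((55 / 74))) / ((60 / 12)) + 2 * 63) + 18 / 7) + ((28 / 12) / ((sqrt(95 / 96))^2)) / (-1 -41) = 14145629 / 109725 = 128.92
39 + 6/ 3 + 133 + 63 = 237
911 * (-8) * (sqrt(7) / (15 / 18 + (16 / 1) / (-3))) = 14576 * sqrt(7) / 9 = 4284.94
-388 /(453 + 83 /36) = -13968 /16391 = -0.85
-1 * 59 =-59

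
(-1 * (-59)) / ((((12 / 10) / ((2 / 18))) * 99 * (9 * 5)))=59 / 48114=0.00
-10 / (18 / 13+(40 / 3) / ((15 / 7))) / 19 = -117 / 1691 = -0.07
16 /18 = 8 /9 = 0.89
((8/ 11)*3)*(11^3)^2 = 3865224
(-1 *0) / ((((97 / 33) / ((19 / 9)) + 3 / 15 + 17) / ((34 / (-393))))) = 0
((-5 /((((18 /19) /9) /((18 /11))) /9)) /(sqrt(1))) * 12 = -92340 /11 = -8394.55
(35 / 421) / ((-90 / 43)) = -301 / 7578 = -0.04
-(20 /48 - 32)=379 /12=31.58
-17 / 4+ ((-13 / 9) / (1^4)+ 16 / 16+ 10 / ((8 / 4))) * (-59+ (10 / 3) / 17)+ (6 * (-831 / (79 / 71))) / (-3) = 177180191 / 145044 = 1221.56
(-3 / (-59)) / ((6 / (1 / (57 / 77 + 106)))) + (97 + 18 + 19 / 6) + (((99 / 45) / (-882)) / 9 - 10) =108.17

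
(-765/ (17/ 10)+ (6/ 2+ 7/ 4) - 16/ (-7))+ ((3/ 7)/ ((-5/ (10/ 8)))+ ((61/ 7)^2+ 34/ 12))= -53552/ 147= -364.30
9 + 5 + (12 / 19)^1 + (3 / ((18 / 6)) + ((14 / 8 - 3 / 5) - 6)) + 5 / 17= 71549 / 6460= 11.08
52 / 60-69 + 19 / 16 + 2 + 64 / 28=-105269 / 1680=-62.66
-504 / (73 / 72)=-36288 / 73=-497.10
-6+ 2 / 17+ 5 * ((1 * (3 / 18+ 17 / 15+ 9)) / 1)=1551 / 34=45.62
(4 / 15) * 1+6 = 94 / 15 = 6.27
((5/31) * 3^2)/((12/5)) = 0.60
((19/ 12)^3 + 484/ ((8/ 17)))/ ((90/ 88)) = 19625177/ 19440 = 1009.53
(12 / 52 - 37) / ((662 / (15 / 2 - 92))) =3107 / 662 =4.69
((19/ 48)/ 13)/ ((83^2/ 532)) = 2527/ 1074684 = 0.00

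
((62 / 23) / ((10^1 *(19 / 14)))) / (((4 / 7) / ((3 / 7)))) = 651 / 4370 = 0.15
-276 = -276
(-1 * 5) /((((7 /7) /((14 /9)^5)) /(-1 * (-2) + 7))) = -2689120 /6561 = -409.86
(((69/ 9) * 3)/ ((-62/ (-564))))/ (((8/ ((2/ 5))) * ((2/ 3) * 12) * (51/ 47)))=50807/ 42160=1.21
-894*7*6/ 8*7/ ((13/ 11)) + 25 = -722149/ 26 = -27774.96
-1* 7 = -7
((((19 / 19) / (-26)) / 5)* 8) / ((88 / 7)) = -7 / 1430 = -0.00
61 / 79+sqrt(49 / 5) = 61 / 79+7 * sqrt(5) / 5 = 3.90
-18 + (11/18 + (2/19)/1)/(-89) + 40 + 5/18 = 338923/15219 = 22.27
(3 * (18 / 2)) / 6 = 9 / 2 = 4.50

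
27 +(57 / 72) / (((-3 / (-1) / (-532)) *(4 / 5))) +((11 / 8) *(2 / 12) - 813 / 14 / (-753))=-37490681 / 253008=-148.18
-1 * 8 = -8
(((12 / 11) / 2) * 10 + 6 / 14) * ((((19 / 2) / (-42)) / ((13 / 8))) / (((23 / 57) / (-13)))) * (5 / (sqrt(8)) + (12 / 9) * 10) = 817665 * sqrt(2) / 24794 + 4360880 / 12397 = 398.41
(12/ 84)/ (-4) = -1/ 28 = -0.04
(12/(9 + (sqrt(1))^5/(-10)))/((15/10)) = 80/89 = 0.90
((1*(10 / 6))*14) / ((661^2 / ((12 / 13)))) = 280 / 5679973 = 0.00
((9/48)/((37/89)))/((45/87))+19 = 58821/2960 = 19.87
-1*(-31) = 31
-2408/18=-1204/9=-133.78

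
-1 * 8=-8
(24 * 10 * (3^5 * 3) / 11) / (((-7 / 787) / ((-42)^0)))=-137693520 / 77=-1788227.53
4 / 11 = 0.36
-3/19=-0.16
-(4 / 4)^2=-1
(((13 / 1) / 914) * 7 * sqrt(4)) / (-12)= -91 / 5484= -0.02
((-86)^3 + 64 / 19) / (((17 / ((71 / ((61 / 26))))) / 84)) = -1873948440000 / 19703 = -95109802.57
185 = 185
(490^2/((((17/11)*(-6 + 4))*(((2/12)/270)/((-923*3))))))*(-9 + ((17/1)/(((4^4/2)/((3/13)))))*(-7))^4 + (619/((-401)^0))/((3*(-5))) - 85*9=47223620734888093816342484933/18798367211520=2512112898079177.50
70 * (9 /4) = 315 /2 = 157.50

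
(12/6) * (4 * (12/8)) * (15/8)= 45/2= 22.50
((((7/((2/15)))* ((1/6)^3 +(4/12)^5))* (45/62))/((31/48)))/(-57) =-2975/328662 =-0.01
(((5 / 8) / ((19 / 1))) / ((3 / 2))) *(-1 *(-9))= 15 / 76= 0.20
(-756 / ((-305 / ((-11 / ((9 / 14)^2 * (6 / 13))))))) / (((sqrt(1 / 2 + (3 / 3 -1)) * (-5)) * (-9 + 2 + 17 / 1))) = 196196 * sqrt(2) / 68625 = 4.04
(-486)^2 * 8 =1889568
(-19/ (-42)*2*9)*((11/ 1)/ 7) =627/ 49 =12.80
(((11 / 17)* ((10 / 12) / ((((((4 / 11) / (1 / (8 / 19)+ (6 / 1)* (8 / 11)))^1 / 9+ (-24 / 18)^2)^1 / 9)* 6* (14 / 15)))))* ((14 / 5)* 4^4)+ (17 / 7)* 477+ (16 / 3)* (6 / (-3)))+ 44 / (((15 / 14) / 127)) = 67886477 / 10115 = 6711.47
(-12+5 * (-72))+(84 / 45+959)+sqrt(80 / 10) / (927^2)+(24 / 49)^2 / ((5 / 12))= 2 * sqrt(2) / 859329+21228769 / 36015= 589.44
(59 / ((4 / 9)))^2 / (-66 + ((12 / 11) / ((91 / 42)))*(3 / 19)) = -255362679 / 955232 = -267.33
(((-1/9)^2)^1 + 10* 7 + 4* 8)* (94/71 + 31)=702355/213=3297.44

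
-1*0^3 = 0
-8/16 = -1/2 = -0.50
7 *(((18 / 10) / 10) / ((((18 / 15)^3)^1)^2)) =4375 / 10368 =0.42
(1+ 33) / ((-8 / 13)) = -55.25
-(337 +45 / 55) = -3716 / 11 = -337.82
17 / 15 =1.13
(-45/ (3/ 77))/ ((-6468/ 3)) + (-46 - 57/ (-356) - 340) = -480089/ 1246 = -385.30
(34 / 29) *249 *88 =745008 / 29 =25689.93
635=635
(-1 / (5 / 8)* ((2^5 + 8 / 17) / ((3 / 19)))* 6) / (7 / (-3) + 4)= -1184.53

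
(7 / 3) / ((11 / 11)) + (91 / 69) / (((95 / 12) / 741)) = 43393 / 345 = 125.78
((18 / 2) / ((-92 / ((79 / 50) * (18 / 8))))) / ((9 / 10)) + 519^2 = 495623529 / 1840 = 269360.61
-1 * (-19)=19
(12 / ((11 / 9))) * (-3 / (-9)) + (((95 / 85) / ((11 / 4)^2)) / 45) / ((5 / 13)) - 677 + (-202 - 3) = -406692998 / 462825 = -878.72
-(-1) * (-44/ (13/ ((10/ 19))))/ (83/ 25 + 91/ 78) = -66000/ 166231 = -0.40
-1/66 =-0.02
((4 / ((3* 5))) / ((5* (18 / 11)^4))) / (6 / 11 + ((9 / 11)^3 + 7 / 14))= 19487171 / 4173780150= 0.00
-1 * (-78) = 78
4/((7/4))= 2.29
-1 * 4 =-4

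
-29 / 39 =-0.74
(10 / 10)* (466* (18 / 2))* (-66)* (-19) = 5259276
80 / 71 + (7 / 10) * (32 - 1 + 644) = 67255 / 142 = 473.63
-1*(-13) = 13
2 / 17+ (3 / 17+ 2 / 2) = 22 / 17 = 1.29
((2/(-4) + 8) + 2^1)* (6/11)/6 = 19/22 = 0.86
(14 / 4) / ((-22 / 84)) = -147 / 11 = -13.36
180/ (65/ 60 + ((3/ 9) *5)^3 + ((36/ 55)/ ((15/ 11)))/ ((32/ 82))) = 243000/ 9373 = 25.93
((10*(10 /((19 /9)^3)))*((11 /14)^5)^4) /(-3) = -4086956219215302055896075 /143470140990507113475997696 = -0.03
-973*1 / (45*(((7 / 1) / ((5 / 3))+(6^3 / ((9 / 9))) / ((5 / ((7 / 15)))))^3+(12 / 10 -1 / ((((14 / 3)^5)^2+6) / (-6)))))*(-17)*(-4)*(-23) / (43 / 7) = 240723532638108209375 / 632149489011466652274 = 0.38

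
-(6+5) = -11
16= 16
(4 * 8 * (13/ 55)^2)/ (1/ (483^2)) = 1261626912/ 3025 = 417066.75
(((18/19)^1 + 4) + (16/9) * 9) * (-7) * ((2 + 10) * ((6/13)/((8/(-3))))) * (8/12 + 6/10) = 25074/65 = 385.75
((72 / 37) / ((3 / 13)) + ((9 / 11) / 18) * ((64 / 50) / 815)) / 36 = 17481898 / 74633625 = 0.23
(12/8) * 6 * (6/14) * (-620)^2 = 10378800/7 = 1482685.71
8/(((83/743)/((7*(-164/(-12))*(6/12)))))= 3425.56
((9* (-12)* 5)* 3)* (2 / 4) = -810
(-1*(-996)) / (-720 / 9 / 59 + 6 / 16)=-470112 / 463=-1015.36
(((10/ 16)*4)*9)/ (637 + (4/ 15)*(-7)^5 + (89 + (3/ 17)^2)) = -195075/ 32563094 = -0.01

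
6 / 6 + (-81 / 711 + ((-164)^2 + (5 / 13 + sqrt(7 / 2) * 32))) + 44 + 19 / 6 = 16 * sqrt(14) + 166031623 / 6162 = 27004.30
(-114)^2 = 12996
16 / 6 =8 / 3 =2.67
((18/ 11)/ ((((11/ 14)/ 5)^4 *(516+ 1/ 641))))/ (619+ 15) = 19787670000/ 2412313193917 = 0.01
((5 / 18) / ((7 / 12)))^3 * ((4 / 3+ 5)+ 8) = 43000 / 27783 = 1.55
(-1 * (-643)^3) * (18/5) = 4785258726/5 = 957051745.20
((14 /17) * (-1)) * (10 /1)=-140 /17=-8.24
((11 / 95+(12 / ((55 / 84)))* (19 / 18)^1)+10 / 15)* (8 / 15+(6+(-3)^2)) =14702533 / 47025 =312.65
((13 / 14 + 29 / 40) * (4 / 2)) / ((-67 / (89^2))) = -3667423 / 9380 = -390.98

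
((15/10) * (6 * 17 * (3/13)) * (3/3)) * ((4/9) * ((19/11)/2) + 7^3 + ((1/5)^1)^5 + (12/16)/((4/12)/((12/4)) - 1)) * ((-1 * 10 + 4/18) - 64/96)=-2709528884357/21450000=-126318.36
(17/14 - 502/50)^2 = 9541921/122500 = 77.89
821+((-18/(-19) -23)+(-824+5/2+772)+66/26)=371481/494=751.99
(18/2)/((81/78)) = 26/3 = 8.67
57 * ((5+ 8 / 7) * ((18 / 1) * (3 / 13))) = 1454.44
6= 6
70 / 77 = 10 / 11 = 0.91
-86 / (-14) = 43 / 7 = 6.14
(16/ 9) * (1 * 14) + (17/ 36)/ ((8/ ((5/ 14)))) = 33479/ 1344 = 24.91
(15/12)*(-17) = -85/4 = -21.25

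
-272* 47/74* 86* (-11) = 6046832/37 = 163427.89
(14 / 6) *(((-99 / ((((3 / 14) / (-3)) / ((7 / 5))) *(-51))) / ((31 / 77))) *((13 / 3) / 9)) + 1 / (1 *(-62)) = -106.19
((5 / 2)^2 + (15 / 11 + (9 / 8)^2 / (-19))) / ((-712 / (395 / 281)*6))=-39874855 / 16056978432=-0.00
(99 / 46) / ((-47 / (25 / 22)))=-225 / 4324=-0.05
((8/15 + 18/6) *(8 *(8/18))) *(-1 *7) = -11872/135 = -87.94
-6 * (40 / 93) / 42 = -40 / 651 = -0.06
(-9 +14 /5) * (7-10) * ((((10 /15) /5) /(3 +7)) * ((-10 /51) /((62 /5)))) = -1 /255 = -0.00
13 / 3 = 4.33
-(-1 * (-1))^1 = -1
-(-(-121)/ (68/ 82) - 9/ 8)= -144.79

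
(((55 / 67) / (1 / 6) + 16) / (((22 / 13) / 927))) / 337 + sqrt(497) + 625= sqrt(497) + 163678376 / 248369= 681.31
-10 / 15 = -2 / 3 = -0.67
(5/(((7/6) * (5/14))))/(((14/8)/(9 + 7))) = 109.71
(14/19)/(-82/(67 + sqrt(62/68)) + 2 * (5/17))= -98150129/84639699 - 82943 * sqrt(1054)/84639699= -1.19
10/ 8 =5/ 4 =1.25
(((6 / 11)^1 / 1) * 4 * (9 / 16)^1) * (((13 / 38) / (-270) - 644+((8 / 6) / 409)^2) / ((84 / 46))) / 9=-330154941847 / 6865212240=-48.09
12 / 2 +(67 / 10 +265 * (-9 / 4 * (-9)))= 107579 / 20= 5378.95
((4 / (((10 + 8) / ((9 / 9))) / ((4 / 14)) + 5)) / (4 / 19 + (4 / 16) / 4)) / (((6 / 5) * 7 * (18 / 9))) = 380 / 29631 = 0.01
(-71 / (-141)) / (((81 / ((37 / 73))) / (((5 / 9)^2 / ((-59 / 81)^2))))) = 65675 / 35829933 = 0.00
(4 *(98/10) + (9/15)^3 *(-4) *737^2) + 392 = -58608352/125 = -468866.82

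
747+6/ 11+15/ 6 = 16501/ 22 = 750.05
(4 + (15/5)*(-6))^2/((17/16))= 3136/17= 184.47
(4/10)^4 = 16/625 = 0.03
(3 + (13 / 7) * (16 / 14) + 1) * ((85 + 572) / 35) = 114.93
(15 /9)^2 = 25 /9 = 2.78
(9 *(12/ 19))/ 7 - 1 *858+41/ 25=-2844697/ 3325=-855.55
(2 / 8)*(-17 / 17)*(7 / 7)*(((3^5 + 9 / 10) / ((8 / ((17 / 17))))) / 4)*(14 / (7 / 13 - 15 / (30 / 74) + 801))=-0.03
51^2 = 2601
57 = 57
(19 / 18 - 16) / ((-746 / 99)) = 2959 / 1492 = 1.98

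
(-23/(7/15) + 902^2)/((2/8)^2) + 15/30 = 182236263/14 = 13016875.93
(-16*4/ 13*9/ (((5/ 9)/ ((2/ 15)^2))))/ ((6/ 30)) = -2304/ 325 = -7.09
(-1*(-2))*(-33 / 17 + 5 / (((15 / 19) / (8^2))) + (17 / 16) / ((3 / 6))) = 165451 / 204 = 811.03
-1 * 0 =0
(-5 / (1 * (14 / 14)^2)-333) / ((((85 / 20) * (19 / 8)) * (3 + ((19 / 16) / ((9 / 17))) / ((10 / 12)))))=-1297920 / 220609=-5.88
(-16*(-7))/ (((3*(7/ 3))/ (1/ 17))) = 16/ 17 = 0.94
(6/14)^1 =3/7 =0.43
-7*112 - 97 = -881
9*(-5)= -45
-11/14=-0.79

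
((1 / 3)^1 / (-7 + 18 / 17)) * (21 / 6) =-119 / 606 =-0.20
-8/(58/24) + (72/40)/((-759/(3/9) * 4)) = -485789/146740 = -3.31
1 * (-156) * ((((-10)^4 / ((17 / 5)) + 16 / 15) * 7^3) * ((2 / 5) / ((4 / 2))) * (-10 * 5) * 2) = 53527405568 / 17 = 3148670915.76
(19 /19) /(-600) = -1 /600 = -0.00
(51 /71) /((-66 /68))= -578 /781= -0.74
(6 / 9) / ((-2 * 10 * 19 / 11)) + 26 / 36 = 601 / 855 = 0.70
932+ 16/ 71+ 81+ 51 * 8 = 100907/ 71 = 1421.23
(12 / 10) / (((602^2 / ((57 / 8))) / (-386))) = -33003 / 3624040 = -0.01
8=8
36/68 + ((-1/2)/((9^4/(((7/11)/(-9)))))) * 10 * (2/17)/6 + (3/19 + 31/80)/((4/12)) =109042711903/50352263280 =2.17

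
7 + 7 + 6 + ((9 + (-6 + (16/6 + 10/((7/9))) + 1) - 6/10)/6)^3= 12845951803/250047000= 51.37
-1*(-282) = 282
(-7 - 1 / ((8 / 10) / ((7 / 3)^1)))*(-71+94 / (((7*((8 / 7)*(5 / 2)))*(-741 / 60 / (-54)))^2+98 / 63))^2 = -2282517261946439 / 51553764300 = -44274.50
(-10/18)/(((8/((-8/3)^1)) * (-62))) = -5/1674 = -0.00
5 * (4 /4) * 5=25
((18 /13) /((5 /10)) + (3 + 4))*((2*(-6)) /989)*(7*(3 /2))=-16002 /12857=-1.24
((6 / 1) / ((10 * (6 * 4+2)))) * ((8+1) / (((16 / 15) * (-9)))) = -0.02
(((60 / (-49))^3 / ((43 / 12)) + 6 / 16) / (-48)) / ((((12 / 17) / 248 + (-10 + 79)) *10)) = 976580011 / 235474718209920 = 0.00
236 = 236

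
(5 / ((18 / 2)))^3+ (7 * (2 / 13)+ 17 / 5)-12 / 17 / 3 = 3554948 / 805545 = 4.41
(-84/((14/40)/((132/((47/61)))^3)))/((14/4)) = -250583537571840/726761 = -344794970.52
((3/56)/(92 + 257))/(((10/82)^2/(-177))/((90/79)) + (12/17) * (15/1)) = 136569483/9420336648380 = 0.00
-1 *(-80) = 80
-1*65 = -65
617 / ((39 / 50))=30850 / 39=791.03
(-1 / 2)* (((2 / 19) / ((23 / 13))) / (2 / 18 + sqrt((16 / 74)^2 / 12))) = -160173 / 409469 + 51948* sqrt(3) / 409469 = -0.17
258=258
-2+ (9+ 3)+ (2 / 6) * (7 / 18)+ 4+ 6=1087 / 54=20.13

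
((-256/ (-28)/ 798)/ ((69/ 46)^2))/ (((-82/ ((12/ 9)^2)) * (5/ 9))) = -1024/ 5153085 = -0.00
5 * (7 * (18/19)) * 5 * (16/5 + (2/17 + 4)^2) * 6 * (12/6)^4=1761419520/5491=320783.01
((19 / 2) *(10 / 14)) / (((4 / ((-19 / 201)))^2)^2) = 12380495 / 5849951030784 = 0.00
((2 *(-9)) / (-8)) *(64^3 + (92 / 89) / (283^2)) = 589824.00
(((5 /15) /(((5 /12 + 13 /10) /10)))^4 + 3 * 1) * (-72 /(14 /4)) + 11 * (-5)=-322354069777 /787856167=-409.15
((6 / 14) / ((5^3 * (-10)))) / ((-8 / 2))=3 / 35000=0.00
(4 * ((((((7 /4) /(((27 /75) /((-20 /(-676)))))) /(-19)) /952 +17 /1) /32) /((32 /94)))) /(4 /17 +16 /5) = 62805589345 /34564128768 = 1.82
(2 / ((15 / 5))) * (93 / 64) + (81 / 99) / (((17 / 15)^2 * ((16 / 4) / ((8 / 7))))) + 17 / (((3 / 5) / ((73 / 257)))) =5050346233 / 549026016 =9.20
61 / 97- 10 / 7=-543 / 679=-0.80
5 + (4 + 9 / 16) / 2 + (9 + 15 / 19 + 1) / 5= 5739 / 608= 9.44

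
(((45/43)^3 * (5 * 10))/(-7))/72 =-253125/2226196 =-0.11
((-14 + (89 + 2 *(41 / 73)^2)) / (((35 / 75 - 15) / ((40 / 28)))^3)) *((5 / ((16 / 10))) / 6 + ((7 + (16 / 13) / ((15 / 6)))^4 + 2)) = -35005297093556382675 / 154530669429192784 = -226.53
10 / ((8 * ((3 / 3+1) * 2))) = 5 / 16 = 0.31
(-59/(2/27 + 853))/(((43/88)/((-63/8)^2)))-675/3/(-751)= -8.48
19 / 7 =2.71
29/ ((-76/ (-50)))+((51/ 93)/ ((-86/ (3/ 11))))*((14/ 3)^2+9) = 15901277/ 835791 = 19.03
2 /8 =0.25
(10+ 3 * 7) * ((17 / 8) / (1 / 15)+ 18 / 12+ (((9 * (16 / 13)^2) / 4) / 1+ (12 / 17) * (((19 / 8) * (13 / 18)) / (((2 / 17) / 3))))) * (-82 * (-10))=290658635 / 169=1719873.58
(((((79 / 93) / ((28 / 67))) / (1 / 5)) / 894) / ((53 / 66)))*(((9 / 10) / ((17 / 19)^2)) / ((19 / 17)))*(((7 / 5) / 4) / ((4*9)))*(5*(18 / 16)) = 3318711 / 4261600256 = 0.00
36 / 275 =0.13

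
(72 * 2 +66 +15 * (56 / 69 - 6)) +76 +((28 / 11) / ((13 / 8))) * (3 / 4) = 688548 / 3289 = 209.35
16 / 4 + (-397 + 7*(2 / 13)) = -5095 / 13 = -391.92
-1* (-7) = 7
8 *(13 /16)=13 /2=6.50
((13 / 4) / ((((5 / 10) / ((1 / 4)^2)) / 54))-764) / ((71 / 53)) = -629269 / 1136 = -553.93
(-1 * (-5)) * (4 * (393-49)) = 6880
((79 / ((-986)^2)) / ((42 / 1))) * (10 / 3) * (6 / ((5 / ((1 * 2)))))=79 / 5104029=0.00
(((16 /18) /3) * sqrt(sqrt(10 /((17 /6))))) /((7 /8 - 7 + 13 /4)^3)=-4096 * 15^(1 /4) * 17^(3 /4) * sqrt(2) /5584653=-0.02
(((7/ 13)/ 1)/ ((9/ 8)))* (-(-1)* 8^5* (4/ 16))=458752/ 117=3920.96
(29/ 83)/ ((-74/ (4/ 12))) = -29/ 18426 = -0.00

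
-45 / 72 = -5 / 8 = -0.62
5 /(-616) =-5 /616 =-0.01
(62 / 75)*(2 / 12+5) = 961 / 225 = 4.27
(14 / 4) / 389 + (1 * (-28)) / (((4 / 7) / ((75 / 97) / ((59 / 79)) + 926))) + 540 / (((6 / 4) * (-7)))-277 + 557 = -1408649078415 / 31167458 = -45196.15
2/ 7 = 0.29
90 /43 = 2.09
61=61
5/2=2.50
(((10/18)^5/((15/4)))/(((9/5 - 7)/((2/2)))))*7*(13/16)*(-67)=1465625/1417176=1.03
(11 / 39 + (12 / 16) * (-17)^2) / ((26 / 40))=169285 / 507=333.90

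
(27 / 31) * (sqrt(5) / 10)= 27 * sqrt(5) / 310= 0.19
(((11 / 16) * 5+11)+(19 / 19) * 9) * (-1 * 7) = -2625 / 16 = -164.06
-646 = -646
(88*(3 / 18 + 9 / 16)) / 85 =77 / 102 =0.75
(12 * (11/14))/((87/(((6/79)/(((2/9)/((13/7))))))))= 7722/112259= 0.07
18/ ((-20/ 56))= -50.40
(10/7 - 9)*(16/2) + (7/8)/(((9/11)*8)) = -243685/4032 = -60.44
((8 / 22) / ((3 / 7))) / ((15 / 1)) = 28 / 495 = 0.06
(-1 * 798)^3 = -508169592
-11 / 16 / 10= -11 / 160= -0.07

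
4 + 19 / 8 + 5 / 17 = 907 / 136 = 6.67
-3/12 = -1/4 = -0.25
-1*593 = -593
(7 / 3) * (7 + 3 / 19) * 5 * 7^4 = 11428760 / 57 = 200504.56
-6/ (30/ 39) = -39/ 5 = -7.80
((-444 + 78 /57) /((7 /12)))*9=-908280 /133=-6829.17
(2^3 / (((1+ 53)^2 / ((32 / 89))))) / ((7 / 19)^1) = 1216 / 454167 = 0.00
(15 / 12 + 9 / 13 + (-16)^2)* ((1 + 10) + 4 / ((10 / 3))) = 818193 / 260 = 3146.90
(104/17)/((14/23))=1196/119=10.05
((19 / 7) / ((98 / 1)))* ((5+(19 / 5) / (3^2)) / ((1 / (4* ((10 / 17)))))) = 18544 / 52479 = 0.35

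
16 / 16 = 1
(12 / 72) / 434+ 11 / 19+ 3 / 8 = 94433 / 98952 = 0.95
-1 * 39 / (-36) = 13 / 12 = 1.08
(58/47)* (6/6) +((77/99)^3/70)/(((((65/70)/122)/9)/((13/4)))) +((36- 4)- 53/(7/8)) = -1.51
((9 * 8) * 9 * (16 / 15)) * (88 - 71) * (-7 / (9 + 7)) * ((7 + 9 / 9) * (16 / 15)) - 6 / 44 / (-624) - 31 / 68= -85315683743 / 1944800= -43868.62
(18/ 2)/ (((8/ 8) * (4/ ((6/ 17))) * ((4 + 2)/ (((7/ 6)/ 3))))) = 7/ 136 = 0.05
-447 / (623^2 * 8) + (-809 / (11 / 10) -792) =-1527.45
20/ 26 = 10/ 13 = 0.77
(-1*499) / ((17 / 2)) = -998 / 17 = -58.71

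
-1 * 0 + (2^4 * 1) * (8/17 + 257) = 70032/17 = 4119.53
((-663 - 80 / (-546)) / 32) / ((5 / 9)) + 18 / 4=-477357 / 14560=-32.79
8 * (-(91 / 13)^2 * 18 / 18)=-392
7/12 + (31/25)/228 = 839/1425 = 0.59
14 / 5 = 2.80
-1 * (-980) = 980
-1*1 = -1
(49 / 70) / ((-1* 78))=-7 / 780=-0.01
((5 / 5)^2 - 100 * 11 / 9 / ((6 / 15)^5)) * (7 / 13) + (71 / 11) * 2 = -66033419 / 10296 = -6413.50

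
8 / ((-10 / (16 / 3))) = -64 / 15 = -4.27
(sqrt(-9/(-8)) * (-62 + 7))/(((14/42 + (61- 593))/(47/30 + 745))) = 67191 * sqrt(2)/1160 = 81.92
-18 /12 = -3 /2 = -1.50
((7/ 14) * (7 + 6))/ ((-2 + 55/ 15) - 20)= -39/ 110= -0.35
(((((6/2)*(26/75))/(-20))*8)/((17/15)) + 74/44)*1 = 12293/9350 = 1.31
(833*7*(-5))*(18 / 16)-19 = -262547 / 8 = -32818.38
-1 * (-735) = 735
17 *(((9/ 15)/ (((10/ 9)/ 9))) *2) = 165.24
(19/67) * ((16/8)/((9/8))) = 304/603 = 0.50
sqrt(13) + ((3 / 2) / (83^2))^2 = 3.61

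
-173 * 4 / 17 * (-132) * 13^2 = 15437136 / 17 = 908066.82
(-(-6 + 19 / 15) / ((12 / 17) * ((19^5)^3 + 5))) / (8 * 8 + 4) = 71 / 10930411461509854778880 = 0.00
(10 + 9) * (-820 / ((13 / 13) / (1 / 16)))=-3895 / 4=-973.75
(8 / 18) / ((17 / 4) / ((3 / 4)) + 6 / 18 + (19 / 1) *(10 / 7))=7 / 522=0.01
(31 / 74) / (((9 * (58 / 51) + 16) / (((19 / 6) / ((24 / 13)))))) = 130169 / 4752576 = 0.03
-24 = -24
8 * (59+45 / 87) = 13808 / 29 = 476.14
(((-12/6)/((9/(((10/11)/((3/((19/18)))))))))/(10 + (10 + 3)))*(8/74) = -760/2274723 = -0.00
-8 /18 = -4 /9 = -0.44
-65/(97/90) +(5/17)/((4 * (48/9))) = -6363345/105536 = -60.30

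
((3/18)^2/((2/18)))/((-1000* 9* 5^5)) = -0.00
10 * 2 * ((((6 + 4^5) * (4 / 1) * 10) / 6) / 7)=412000 / 21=19619.05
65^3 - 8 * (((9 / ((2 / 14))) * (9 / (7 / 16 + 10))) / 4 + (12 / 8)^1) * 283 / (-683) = 31329704009 / 114061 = 274674.99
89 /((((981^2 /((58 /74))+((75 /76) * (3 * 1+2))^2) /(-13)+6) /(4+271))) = -10659117040 /41131821369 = -0.26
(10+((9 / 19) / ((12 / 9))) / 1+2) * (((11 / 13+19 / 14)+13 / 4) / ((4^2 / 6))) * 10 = 27958725 / 110656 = 252.66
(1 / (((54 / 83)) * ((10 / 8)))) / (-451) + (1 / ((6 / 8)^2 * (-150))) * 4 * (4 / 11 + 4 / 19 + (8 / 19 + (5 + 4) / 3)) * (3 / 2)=-66362 / 231363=-0.29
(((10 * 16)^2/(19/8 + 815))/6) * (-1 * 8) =-41.76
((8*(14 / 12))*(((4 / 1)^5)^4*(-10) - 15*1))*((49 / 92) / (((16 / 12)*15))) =-754264976655365 / 276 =-2732844118316.54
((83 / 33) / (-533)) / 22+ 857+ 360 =470927803 / 386958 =1217.00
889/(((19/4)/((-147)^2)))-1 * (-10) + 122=76844112/19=4044426.95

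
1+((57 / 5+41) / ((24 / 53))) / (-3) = -6763 / 180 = -37.57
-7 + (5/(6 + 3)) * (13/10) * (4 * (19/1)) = 431/9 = 47.89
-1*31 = -31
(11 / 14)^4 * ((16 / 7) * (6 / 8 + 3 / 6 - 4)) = -2.40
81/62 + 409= 25439/62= 410.31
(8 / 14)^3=64 / 343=0.19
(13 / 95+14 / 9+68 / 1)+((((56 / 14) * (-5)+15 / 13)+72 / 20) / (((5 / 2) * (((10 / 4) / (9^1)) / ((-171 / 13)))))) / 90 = 1316731037 / 18061875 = 72.90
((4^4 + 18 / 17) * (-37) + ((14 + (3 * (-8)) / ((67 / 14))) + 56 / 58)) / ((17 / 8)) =-2510679936 / 561527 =-4471.17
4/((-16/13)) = -13/4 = -3.25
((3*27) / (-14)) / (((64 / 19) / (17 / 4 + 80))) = -518643 / 3584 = -144.71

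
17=17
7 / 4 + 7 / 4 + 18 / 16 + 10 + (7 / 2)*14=509 / 8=63.62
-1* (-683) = 683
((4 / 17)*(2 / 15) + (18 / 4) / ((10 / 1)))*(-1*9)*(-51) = 4419 / 20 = 220.95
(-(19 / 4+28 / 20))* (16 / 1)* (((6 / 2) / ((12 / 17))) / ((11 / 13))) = -27183 / 55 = -494.24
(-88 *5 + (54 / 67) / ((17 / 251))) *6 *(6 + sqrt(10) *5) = -14628180 *sqrt(10) / 1139 -17553816 / 1139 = -56024.74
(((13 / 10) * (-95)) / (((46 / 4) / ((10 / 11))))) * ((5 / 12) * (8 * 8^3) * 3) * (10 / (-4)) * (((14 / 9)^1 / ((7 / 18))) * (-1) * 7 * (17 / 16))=-940576000 / 253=-3717691.70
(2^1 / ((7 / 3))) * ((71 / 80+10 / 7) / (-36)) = -1297 / 23520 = -0.06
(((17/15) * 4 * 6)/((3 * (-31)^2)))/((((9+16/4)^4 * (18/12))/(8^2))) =17408/1235120445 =0.00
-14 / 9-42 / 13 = -560 / 117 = -4.79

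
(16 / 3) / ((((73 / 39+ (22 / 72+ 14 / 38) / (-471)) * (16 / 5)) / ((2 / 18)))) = 775580 / 7833331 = 0.10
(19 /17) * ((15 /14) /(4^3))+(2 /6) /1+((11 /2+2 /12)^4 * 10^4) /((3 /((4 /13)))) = 50887691819611 /48117888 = 1057562.87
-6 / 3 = -2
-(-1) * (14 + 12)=26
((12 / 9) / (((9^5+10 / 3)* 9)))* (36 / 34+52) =3608 / 27105021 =0.00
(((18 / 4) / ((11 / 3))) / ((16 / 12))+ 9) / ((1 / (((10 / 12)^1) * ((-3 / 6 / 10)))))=-291 / 704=-0.41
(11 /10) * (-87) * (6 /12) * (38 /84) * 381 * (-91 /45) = 10006711 /600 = 16677.85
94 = 94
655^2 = 429025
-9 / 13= -0.69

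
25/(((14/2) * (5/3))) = 15/7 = 2.14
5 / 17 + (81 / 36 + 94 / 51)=895 / 204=4.39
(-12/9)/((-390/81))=18/65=0.28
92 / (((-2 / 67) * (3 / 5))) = -15410 / 3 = -5136.67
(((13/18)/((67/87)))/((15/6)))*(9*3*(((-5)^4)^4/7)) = 103546142578125/469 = 220780687799.84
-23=-23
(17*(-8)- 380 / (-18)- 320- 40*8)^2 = 46158436 / 81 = 569857.23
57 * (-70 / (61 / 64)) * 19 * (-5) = 24259200 / 61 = 397691.80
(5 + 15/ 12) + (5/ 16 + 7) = 217/ 16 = 13.56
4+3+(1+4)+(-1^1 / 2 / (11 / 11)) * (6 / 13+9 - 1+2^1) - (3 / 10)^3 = 87649 / 13000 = 6.74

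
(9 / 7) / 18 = 1 / 14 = 0.07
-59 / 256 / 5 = -59 / 1280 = -0.05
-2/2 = -1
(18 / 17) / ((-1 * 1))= -1.06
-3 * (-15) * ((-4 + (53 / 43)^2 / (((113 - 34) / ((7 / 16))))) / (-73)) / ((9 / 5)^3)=1943516875 / 4606495056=0.42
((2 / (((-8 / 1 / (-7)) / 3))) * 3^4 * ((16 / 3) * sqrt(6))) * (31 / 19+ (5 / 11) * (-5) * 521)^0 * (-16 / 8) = -4536 * sqrt(6) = -11110.89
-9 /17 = -0.53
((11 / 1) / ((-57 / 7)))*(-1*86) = 6622 / 57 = 116.18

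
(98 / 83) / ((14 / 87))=609 / 83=7.34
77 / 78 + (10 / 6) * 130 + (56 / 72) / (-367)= 18691495 / 85878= 217.65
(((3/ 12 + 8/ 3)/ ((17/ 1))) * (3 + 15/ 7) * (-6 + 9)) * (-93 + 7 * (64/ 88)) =-43515/ 187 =-232.70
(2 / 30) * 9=3 / 5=0.60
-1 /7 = -0.14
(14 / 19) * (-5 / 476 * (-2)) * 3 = 15 / 323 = 0.05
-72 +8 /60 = -1078 /15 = -71.87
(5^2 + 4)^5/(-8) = -20511149/8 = -2563893.62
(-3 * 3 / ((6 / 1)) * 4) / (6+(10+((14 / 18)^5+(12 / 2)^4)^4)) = -72945992754341572806 / 34328250662663302761738208468657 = -0.00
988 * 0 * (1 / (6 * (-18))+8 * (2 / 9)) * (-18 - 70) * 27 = 0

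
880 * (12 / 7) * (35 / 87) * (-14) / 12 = -61600 / 87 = -708.05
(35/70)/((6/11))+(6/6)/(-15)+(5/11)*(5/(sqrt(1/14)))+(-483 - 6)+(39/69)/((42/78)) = -1568463/3220+25*sqrt(14)/11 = -478.60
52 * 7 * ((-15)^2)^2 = 18427500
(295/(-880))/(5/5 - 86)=59/14960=0.00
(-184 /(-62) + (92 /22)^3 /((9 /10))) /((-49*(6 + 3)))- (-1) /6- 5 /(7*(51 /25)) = -0.37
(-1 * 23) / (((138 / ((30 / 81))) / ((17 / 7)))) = -85 / 567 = -0.15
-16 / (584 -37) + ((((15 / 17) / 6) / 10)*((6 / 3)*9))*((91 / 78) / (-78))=-32117 / 967096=-0.03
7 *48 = 336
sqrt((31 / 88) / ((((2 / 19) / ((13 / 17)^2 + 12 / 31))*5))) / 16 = sqrt(9098815) / 59840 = 0.05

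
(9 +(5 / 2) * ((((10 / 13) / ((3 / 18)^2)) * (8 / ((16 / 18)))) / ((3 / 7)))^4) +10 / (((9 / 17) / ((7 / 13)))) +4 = 73497014847556067 / 257049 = 285926087429.07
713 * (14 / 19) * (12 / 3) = 39928 / 19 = 2101.47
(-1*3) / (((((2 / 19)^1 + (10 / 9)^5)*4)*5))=-3365793 / 40361960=-0.08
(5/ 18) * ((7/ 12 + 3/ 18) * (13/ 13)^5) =0.21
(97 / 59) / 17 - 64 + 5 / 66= -63.83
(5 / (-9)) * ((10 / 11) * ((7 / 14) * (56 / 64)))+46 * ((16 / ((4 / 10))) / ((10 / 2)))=291281 / 792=367.78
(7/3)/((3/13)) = 91/9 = 10.11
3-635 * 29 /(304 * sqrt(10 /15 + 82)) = 3-18415 * sqrt(186) /37696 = -3.66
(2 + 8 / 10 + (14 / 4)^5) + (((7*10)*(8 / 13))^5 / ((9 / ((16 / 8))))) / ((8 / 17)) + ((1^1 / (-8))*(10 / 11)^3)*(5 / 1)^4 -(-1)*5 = 49845969126551928701 / 711635015520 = 70044289.61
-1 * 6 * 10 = -60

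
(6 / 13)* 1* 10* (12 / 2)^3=12960 / 13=996.92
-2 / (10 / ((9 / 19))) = -9 / 95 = -0.09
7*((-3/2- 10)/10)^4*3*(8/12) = 24.49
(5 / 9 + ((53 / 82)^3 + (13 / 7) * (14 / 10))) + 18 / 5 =7.03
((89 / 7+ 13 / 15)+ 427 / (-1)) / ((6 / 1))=-43409 / 630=-68.90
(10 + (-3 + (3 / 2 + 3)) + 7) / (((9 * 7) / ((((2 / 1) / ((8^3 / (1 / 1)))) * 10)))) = 185 / 16128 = 0.01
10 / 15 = 2 / 3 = 0.67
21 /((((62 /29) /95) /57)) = 3297735 /62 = 53189.27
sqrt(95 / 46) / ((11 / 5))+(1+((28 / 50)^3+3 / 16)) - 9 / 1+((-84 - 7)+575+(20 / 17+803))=5 * sqrt(4370) / 506+5442293243 / 4250000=1281.19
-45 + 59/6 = -211/6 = -35.17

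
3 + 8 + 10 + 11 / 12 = 263 / 12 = 21.92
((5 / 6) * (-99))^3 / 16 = -4492125 / 128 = -35094.73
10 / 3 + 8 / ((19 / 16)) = 574 / 57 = 10.07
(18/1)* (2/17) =36/17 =2.12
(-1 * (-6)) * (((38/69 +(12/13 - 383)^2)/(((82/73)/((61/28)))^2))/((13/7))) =33755491765843667/19027144864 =1774070.26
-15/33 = -5/11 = -0.45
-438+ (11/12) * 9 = -1719/4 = -429.75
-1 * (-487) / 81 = 487 / 81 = 6.01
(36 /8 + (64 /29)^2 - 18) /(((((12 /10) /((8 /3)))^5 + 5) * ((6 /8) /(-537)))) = 1231.22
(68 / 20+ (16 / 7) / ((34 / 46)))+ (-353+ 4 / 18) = -1854358 / 5355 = -346.29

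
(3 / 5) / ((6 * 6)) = 1 / 60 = 0.02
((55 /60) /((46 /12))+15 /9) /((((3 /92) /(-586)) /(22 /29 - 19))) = 163056844 /261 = 624738.87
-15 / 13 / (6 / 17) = -85 / 26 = -3.27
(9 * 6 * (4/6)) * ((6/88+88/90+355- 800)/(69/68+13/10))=-59773972/8657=-6904.70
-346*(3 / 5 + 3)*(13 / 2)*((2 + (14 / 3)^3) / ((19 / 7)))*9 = -264293484 / 95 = -2782036.67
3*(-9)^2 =243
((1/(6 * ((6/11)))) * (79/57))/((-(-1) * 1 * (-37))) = -869/75924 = -0.01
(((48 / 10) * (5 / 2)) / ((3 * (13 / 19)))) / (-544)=-19 / 1768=-0.01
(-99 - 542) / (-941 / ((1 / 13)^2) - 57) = 641 / 159086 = 0.00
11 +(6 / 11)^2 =1367 / 121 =11.30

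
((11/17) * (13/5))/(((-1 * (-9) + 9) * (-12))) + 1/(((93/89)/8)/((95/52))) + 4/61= 14.04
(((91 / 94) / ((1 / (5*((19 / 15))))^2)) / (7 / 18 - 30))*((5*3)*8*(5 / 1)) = -1516200 / 1927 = -786.82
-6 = -6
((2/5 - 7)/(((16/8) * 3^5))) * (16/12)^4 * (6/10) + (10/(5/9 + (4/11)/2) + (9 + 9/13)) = 1205231708/51886575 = 23.23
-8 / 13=-0.62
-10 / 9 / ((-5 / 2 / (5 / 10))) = 2 / 9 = 0.22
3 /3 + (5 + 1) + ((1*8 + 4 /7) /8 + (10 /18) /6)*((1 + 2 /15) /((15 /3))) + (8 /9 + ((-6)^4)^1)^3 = 55654960961017 /25515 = 2181264391.97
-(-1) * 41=41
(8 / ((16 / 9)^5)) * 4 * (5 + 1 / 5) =767637 / 81920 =9.37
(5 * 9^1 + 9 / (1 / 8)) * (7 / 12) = 273 / 4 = 68.25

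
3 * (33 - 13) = 60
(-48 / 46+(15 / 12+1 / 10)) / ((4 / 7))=0.54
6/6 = 1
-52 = -52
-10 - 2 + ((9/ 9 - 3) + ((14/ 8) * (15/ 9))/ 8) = -1309/ 96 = -13.64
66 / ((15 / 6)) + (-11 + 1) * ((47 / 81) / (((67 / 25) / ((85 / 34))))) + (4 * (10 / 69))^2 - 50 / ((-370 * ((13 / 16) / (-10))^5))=-7521642602577727279 / 197198670918015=-38142.46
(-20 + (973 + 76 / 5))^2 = 23435281 / 25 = 937411.24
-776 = -776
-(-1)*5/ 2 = 5/ 2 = 2.50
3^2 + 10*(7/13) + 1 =200/13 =15.38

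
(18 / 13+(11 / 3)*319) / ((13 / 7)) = 319697 / 507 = 630.57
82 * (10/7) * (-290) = -237800/7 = -33971.43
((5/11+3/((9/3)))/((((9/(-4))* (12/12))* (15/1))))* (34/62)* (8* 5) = -8704/9207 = -0.95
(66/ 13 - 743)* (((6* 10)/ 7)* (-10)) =5755800/ 91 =63250.55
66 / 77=6 / 7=0.86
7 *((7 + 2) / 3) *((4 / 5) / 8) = 21 / 10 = 2.10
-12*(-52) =624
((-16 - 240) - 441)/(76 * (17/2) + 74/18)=-6273/5851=-1.07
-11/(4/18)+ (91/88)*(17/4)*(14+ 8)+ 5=835/16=52.19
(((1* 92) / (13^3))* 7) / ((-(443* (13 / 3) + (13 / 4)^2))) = -30912 / 203554247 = -0.00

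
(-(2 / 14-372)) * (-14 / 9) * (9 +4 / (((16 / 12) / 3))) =-10412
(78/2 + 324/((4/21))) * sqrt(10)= 1740 * sqrt(10)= 5502.36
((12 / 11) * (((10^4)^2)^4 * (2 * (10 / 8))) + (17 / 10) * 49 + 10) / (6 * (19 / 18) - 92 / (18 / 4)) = -270000000000000000000000000000092367 / 13970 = -19327129563350035790980670000000.00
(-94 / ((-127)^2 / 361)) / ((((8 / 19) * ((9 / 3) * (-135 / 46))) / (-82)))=-303997739 / 6532245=-46.54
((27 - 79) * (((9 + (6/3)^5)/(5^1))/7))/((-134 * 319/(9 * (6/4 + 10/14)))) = 148707/5236385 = 0.03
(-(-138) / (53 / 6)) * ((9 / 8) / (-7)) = -1863 / 742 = -2.51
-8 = -8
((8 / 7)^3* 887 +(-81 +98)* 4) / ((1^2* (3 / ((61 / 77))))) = 367.59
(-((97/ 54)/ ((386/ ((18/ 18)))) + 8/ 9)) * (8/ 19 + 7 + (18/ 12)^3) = -10187875/ 1056096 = -9.65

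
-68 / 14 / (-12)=17 / 42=0.40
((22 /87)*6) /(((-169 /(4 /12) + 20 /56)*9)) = -616 /1851273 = -0.00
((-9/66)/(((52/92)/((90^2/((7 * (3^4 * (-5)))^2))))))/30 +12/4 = 8513482/2837835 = 3.00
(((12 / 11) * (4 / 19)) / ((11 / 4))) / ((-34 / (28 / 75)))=-896 / 977075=-0.00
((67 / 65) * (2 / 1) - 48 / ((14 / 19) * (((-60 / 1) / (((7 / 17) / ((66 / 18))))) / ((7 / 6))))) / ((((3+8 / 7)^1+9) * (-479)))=-187509 / 535646540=-0.00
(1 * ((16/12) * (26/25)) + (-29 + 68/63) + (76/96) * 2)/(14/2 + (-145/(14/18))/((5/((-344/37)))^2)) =215191741/5499052380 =0.04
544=544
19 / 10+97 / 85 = 517 / 170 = 3.04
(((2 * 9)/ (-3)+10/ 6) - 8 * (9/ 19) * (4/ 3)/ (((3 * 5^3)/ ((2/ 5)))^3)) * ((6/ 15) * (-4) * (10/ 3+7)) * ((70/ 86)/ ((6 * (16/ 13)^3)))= 86247805053688369/ 16544250000000000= 5.21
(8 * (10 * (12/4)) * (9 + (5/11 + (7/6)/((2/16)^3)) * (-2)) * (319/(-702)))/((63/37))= 1680618440/22113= 76001.38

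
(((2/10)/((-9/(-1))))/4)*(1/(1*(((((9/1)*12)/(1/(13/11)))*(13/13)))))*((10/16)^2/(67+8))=11/48522240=0.00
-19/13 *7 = -133/13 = -10.23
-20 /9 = -2.22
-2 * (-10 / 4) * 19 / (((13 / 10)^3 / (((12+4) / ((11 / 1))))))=1520000 / 24167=62.90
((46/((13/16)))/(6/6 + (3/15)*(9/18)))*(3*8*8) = 9881.96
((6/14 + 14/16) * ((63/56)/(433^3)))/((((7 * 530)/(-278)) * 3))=-30441/67466101756480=-0.00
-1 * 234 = -234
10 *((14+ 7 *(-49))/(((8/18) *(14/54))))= -57105/2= -28552.50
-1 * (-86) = 86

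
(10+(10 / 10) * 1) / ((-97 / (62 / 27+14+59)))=-22363 / 2619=-8.54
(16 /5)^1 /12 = 4 /15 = 0.27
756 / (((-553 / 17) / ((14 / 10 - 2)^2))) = -16524 / 1975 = -8.37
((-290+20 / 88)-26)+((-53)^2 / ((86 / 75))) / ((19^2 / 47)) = 540347 / 170753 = 3.16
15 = 15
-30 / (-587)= 30 / 587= 0.05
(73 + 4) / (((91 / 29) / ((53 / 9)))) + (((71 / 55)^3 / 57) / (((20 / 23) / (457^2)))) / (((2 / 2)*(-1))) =-65981268124283 / 7397032500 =-8919.96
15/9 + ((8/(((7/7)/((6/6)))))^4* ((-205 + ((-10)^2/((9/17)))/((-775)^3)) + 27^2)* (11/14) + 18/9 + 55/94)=185947558726364149/110263938750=1686385.96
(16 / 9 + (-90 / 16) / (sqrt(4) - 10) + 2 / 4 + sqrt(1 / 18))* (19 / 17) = 3.60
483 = 483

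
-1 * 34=-34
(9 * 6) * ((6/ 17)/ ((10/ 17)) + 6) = 1782/ 5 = 356.40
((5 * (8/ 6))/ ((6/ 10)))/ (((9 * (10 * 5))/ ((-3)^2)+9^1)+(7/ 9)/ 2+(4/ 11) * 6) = 2200/ 12191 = 0.18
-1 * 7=-7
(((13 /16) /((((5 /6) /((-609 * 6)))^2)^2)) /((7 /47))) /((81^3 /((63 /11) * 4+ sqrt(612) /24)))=592908004052 * sqrt(17) /625+ 597651268084416 /6875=90842489262.72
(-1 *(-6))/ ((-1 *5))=-6/ 5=-1.20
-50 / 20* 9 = -45 / 2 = -22.50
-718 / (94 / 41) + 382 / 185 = -2705061 / 8695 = -311.11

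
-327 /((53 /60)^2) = -1177200 /2809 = -419.08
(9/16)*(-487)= -4383/16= -273.94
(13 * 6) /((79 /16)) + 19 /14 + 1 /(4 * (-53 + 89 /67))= 131332001 /7657944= 17.15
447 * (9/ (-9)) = -447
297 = 297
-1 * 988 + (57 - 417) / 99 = -10908 / 11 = -991.64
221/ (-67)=-221/ 67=-3.30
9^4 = 6561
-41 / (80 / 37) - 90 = -8717 / 80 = -108.96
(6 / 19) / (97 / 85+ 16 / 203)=34510 / 133323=0.26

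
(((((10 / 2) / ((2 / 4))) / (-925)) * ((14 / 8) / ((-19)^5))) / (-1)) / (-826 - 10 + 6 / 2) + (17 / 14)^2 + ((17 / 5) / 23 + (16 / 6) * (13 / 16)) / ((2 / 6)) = 295515207726133 / 35105289748340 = 8.42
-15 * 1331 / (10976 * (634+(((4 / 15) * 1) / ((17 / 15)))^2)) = -5769885 / 2011264192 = -0.00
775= 775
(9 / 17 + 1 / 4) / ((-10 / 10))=-53 / 68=-0.78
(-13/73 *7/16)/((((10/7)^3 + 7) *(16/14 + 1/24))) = -655473/98812654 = -0.01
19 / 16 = 1.19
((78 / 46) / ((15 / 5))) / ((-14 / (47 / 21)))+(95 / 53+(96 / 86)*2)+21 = 384257915 / 15410598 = 24.93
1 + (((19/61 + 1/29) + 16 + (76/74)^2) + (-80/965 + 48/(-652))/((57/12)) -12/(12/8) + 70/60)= 100179352361669/8685224440086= 11.53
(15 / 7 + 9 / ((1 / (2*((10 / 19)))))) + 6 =2343 / 133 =17.62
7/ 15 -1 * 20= -293/ 15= -19.53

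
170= 170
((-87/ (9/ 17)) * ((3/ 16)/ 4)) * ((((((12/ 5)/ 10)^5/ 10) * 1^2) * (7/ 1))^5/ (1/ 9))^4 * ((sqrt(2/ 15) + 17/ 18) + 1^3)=-977121216477018486530113011649656966452188156671138858408183909333159326535369926665587130368/ 1186945968219974843434155283695244644277620729202493120784972498853626028830601394879139866471426700011628454123520370888655861563165672123432159423828125 - 837532471266015845597239724271134542673304134289547592921300493714136565601745651427646111744 * sqrt(30)/ 29673649205499371085853882092381116106940518230062328019624312471340650720765034871978496661785667500290711353088009272216396539079141803085803985595703125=-0.00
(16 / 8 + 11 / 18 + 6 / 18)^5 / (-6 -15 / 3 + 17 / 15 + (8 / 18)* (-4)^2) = -2090977465 / 26034048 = -80.32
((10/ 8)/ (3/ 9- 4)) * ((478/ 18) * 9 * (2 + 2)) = -3585/ 11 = -325.91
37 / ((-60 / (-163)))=6031 / 60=100.52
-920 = -920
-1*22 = -22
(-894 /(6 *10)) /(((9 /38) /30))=-5662 /3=-1887.33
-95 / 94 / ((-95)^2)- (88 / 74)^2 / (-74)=8593587 / 452331290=0.02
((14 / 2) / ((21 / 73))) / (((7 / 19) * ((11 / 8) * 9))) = 11096 / 2079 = 5.34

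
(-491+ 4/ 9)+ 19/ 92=-406009/ 828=-490.35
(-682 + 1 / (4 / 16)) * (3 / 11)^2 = -6102 / 121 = -50.43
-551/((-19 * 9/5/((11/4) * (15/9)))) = 7975/108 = 73.84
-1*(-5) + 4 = 9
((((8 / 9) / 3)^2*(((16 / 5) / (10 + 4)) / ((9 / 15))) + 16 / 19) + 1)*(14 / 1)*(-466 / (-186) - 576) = -58193071810 / 3864429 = -15058.65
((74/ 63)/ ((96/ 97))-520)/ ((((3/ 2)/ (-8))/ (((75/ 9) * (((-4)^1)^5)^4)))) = 43125347430327910400/ 1701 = 25352937936700711.58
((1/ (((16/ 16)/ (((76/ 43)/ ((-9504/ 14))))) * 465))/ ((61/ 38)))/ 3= -0.00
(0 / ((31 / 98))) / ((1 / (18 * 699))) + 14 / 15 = 14 / 15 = 0.93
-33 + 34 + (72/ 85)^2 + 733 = 5308334/ 7225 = 734.72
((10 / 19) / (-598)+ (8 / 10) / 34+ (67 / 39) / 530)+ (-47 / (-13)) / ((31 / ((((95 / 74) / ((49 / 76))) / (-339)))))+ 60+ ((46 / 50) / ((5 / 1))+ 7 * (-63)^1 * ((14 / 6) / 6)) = -1356681901803893479 / 12190423386584625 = -111.29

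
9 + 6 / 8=39 / 4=9.75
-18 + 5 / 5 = -17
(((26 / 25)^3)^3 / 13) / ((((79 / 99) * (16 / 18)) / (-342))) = -15908550192931968 / 301361083984375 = -52.79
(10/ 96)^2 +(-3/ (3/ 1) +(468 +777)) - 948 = 296.01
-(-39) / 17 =39 / 17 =2.29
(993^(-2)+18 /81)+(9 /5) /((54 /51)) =2106007 /1095610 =1.92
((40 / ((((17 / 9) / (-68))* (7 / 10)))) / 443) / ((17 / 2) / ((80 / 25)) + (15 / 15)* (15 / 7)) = -18432 / 19049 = -0.97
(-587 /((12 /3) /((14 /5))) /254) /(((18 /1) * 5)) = -4109 /228600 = -0.02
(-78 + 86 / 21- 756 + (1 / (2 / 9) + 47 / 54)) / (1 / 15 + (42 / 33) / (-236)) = -1011382130 / 75159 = -13456.57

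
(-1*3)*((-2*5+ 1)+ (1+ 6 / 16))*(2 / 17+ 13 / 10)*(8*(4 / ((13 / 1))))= 88206 / 1105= 79.82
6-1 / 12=71 / 12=5.92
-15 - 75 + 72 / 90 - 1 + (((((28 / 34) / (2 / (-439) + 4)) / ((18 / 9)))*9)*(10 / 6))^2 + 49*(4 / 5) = -43220020299 / 889113124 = -48.61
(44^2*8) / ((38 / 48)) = 371712 / 19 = 19563.79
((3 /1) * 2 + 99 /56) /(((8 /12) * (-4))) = -1305 /448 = -2.91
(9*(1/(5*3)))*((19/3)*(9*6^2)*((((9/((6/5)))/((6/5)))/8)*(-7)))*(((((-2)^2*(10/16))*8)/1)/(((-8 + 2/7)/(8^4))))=71500800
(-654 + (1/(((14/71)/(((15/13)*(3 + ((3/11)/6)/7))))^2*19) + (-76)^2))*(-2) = -76693125600337/7462903448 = -10276.58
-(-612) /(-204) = -3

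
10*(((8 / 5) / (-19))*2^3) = -128 / 19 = -6.74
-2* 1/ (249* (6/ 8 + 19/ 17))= -136/ 31623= -0.00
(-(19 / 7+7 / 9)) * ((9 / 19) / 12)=-55 / 399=-0.14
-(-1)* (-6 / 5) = -6 / 5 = -1.20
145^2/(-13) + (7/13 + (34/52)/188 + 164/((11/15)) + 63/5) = -371141521/268840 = -1380.53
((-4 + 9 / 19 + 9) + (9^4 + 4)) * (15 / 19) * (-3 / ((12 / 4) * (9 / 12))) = -2496780 / 361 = -6916.29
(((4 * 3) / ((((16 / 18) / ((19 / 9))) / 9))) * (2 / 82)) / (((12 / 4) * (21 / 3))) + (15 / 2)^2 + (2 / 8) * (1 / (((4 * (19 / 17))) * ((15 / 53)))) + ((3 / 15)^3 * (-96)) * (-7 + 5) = 1906854023 / 32718000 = 58.28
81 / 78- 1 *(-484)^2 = -6090629 / 26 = -234254.96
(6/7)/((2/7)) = 3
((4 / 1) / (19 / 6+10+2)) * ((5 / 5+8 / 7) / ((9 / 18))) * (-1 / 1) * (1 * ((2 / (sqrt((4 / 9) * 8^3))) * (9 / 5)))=-243 * sqrt(2) / 1274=-0.27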